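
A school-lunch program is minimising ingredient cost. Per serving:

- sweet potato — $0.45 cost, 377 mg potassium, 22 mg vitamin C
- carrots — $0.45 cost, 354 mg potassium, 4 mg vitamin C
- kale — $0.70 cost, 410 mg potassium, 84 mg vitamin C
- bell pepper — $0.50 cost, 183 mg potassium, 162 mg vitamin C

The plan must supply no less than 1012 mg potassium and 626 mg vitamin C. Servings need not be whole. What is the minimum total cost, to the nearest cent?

An LP optimum is at a vertex; with two nutrient constraints at most two foods are used. Check each candidate.
sweet potato only: max(1012/377, 626/22) = 28.45 servings → $12.80.
carrots only: max(1012/354, 626/4) = 156.5 servings → $70.42.
kale only: max(1012/410, 626/84) = 7.452 servings → $5.22.
bell pepper only: max(1012/183, 626/162) = 5.53 servings → $2.77.
sweet potato + carrots: the both-tight solution has a negative serving — not a feasible corner.
sweet potato + kale: the both-tight solution has a negative serving — not a feasible corner.
sweet potato + bell pepper with both tight: 0.8657 servings and 3.747 servings → $2.26.
carrots + kale with both targets exact would need a negative amount; discard.
carrots + bell pepper with both tight: 0.8723 servings and 3.843 servings → $2.31.
kale + bell pepper with both tight: 0.9674 servings and 3.363 servings → $2.36.
Cheapest feasible corner: $2.26.

$2.26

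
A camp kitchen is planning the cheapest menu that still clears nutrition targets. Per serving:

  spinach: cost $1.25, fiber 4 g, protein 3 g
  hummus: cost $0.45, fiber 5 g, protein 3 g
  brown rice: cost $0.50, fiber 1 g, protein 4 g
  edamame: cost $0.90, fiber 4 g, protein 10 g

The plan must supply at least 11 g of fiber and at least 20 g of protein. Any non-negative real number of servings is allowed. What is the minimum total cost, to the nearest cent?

With two linear requirements the optimum uses one or two foods; enumerate the corners.
spinach only: max(11/4, 20/3) = 6.667 servings → $8.33.
hummus only: max(11/5, 20/3) = 6.667 servings → $3.00.
brown rice only: max(11/1, 20/4) = 11 servings → $5.50.
edamame only: max(11/4, 20/10) = 2.75 servings → $2.48.
spinach + hummus: intersection lies outside the first quadrant.
spinach + brown rice with both tight: 1.846 servings and 3.615 servings → $4.12.
spinach + edamame with both tight: 1.071 servings and 1.679 servings → $2.85.
hummus + brown rice with both tight: 1.412 servings and 3.941 servings → $2.61.
hummus + edamame with both tight: 0.7895 servings and 1.763 servings → $1.94.
brown rice + edamame with both targets exact would need a negative amount; discard.
Cheapest feasible corner: $1.94.

$1.94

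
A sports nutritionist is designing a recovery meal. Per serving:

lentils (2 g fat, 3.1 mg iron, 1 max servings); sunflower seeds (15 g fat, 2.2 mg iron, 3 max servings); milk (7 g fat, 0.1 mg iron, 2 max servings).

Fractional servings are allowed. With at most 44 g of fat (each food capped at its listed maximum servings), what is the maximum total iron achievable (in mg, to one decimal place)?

Iron per g fat: lentils 1.55, sunflower seeds 0.1467, milk 0.01429.
Take 1 serving of lentils: uses 2 g fat, +3.1 mg iron (running total 3.1 mg).
Take 2.8 servings of sunflower seeds: uses 42 g fat, +6.2 mg iron (running total 9.3 mg).
Filling greedily by iron-per-g fat is optimal for one linear limit, giving 9.3 mg.

9.3 mg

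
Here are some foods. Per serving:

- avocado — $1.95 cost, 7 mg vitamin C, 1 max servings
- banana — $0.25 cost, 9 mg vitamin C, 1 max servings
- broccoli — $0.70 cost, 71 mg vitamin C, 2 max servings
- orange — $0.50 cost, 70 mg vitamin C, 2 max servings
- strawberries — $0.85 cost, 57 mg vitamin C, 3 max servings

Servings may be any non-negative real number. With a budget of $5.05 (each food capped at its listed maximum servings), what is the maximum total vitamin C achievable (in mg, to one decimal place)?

Vitamin C per dollar: orange 140, broccoli 101.4, strawberries 67.06, banana 36, avocado 3.59.
Take 2 servings of orange: spends $1.00, +140.0 mg vitamin C (running total 140.0 mg).
Take 2 servings of broccoli: spends $1.40, +142.0 mg vitamin C (running total 282.0 mg).
Take 3 servings of strawberries: spends $2.55, +171.0 mg vitamin C (running total 453.0 mg).
Take 0.4 servings of banana: spends $0.10, +3.6 mg vitamin C (running total 456.6 mg).
Greedy by best ratio exhausts the cost allowance optimally: 456.6 mg.

456.6 mg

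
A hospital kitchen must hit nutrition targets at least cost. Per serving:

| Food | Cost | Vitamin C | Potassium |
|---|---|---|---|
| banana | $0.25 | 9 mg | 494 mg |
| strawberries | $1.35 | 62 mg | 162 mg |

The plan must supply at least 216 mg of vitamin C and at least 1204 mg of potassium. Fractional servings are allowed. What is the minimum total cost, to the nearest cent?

$4.78

banana only: max(216/9, 1204/494) = 24 servings → $6.00.
strawberries only: max(216/62, 1204/162) = 7.432 servings → $10.03.
banana + strawberries with both tight: 1.359 servings and 3.287 servings → $4.78.
So the least-cost plan costs $4.78.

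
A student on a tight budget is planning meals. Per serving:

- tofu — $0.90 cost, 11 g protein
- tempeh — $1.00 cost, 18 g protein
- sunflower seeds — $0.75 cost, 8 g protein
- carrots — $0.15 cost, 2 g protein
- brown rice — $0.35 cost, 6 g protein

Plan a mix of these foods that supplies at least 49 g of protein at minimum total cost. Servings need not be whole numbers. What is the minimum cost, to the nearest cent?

Cost per g of protein: tempeh $0.0556, brown rice $0.0583, carrots $0.0750, tofu $0.0818, sunflower seeds $0.0938.
With no serving limits, use only tempeh: 49 g / 18 g = 2.722 servings × $1.00 = $2.72.

$2.72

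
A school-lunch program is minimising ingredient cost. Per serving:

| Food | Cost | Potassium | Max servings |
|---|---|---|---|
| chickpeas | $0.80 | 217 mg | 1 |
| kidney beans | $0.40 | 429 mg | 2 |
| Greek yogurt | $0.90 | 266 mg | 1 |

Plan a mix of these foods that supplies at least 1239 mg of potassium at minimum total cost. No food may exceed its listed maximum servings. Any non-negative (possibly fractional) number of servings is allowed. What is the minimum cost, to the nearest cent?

Cost per mg of potassium: kidney beans $0.0009, Greek yogurt $0.0034, chickpeas $0.0037.
Take 2 servings of kidney beans: +858.0 mg potassium for $0.80 (total $0.80, still need 381.0 mg).
Take 1 serving of Greek yogurt: +266.0 mg potassium for $0.90 (total $1.70, still need 115.0 mg).
Take 0.53 servings of chickpeas: +115.0 mg potassium for $0.42 (total $2.12, still need 0.0 mg).
Greedy by cheapest-per-mg is optimal for a single linear constraint, so the minimum cost is $2.12.

$2.12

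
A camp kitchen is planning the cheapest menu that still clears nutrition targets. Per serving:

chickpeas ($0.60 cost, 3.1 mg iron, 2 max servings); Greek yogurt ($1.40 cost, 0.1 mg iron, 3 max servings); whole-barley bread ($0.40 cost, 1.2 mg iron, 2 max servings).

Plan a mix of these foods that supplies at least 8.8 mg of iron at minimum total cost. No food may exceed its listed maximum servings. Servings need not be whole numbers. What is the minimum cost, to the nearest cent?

Cost per mg of iron: chickpeas $0.1935, whole-barley bread $0.3333, Greek yogurt $14.0000.
Take 2 servings of chickpeas: +6.2 mg iron for $1.20 (total $1.20, still need 2.6 mg).
Take 2 servings of whole-barley bread: +2.4 mg iron for $0.80 (total $2.00, still need 0.2 mg).
Take 2 servings of Greek yogurt: +0.2 mg iron for $2.80 (total $4.80, still need 0.0 mg).
Greedy by cheapest-per-mg is optimal for a single linear constraint, so the minimum cost is $4.80.

$4.80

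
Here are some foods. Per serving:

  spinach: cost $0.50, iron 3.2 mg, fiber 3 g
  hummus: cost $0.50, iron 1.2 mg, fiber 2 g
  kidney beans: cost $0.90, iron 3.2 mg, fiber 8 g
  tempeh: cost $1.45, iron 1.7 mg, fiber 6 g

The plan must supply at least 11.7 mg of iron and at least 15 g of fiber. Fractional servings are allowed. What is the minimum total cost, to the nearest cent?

$2.15

spinach only: max(11.7/3.2, 15/3) = 5 servings → $2.50.
hummus only: max(11.7/1.2, 15/2) = 9.75 servings → $4.88.
kidney beans only: max(11.7/3.2, 15/8) = 3.656 servings → $3.29.
tempeh only: max(11.7/1.7, 15/6) = 6.882 servings → $9.98.
spinach + hummus with both tight: 1.929 servings and 4.607 servings → $3.27.
spinach + kidney beans with both tight: 2.85 servings and 0.8063 servings → $2.15.
spinach + tempeh with both tight: 3.17 servings and 0.9149 servings → $2.91.
hummus + kidney beans: the both-tight solution has a negative serving — not a feasible corner.
hummus + tempeh with both targets exact would need a negative amount; discard.
kidney beans + tempeh with both targets exact would need a negative amount; discard.
The minimum over all feasible corners is $2.15.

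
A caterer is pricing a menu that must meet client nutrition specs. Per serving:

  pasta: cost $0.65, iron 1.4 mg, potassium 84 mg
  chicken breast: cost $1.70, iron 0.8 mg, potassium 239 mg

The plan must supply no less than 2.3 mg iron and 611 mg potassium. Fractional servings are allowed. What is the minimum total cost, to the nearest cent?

$4.36

A basic optimal solution has at most two foods positive. Try each food alone and each pair with both targets met exactly.
pasta only: max(2.3/1.4, 611/84) = 7.274 servings → $4.73.
chicken breast only: max(2.3/0.8, 611/239) = 2.875 servings → $4.89.
pasta + chicken breast with both tight: 0.2277 servings and 2.476 servings → $4.36.
So the least-cost plan costs $4.36.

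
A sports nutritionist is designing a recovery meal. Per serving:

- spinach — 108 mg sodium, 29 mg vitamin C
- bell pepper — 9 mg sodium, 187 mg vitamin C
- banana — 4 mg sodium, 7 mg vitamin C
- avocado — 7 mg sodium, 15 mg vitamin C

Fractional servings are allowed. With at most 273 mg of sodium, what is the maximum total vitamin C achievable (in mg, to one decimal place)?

Vitamin C per mg sodium: bell pepper 20.78, avocado 2.143, banana 1.75, spinach 0.2685.
With no serving limits, spend the whole sodium allowance on bell pepper: 273 mg / 9 mg × 187 mg = 5672.3 mg.

5672.3 mg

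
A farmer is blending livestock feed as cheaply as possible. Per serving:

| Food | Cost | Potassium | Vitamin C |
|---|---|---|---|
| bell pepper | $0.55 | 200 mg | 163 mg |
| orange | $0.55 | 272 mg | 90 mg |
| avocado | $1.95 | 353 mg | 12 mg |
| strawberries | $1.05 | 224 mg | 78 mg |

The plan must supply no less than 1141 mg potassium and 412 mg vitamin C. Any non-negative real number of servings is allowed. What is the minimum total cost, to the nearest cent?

$2.36

Check every corner: each single food scaled to meet both minima, and each pair solved so both constraints bind.
bell pepper only: max(1141/200, 412/163) = 5.705 servings → $3.14.
orange only: max(1141/272, 412/90) = 4.578 servings → $2.52.
avocado only: max(1141/353, 412/12) = 34.33 servings → $66.95.
strawberries only: max(1141/224, 412/78) = 5.282 servings → $5.55.
bell pepper + orange with both tight: 0.3559 servings and 3.933 servings → $2.36.
bell pepper + avocado with both tight: 2.389 servings and 1.879 servings → $4.98.
bell pepper + strawberries with both tight: 0.1573 servings and 4.953 servings → $5.29.
orange + avocado with both targets exact would need a negative amount; discard.
orange + strawberries with both targets exact would need a negative amount; discard.
avocado + strawberries with both targets exact would need a negative amount; discard.
Cheapest feasible corner: $2.36.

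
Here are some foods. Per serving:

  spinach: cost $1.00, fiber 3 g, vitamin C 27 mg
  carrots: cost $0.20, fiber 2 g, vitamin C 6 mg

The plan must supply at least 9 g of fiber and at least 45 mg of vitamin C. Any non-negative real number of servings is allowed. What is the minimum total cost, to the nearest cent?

$1.50

Compare the cost at each extreme point of the feasible region.
spinach only: max(9/3, 45/27) = 3 servings → $3.00.
carrots only: max(9/2, 45/6) = 7.5 servings → $1.50.
spinach + carrots with both tight: 1 serving and 3 servings → $1.60.
So the least-cost plan costs $1.50.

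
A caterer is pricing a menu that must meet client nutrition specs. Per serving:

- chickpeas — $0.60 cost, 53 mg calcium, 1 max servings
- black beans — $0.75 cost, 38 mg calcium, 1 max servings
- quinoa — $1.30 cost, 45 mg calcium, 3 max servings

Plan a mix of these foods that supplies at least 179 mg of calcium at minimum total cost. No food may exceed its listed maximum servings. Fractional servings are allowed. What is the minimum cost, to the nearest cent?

$3.89

Cost per mg of calcium: chickpeas $0.0113, black beans $0.0197, quinoa $0.0289.
Take 1 serving of chickpeas: +53.0 mg calcium for $0.60 (total $0.60, still need 126.0 mg).
Take 1 serving of black beans: +38.0 mg calcium for $0.75 (total $1.35, still need 88.0 mg).
Take 1.956 servings of quinoa: +88.0 mg calcium for $2.54 (total $3.89, still need 0.0 mg).
Greedy by cheapest-per-mg is optimal for a single linear constraint, so the minimum cost is $3.89.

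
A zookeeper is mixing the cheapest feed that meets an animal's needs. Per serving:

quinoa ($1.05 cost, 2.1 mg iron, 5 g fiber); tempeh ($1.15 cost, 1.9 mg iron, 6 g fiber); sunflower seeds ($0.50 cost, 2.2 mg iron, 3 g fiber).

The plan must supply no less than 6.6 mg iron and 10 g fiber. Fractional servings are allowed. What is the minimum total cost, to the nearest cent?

Minimising a linear cost over {iron ≥ 6.6, fiber ≥ 10, servings ≥ 0} — the optimum is at a vertex, using one or two foods.
quinoa only: max(6.6/2.1, 10/5) = 3.143 servings → $3.30.
tempeh only: max(6.6/1.9, 10/6) = 3.474 servings → $3.99.
sunflower seeds only: max(6.6/2.2, 10/3) = 3.333 servings → $1.67.
quinoa + tempeh: intersection lies outside the first quadrant.
quinoa + sunflower seeds with both tight: 0.4681 servings and 2.553 servings → $1.77.
tempeh + sunflower seeds with both tight: 0.2933 servings and 2.747 servings → $1.71.
Cheapest feasible corner: $1.67.

$1.67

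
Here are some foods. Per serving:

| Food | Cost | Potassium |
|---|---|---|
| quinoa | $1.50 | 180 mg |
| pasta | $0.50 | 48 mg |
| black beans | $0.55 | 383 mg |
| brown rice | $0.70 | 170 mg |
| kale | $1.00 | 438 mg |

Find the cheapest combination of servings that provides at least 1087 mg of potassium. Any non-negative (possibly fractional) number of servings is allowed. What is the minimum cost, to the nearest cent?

Cost per mg of potassium: black beans $0.0014, kale $0.0023, brown rice $0.0041, quinoa $0.0083, pasta $0.0104.
With no serving limits, use only black beans: 1087 mg / 383 mg = 2.838 servings × $0.55 = $1.56.

$1.56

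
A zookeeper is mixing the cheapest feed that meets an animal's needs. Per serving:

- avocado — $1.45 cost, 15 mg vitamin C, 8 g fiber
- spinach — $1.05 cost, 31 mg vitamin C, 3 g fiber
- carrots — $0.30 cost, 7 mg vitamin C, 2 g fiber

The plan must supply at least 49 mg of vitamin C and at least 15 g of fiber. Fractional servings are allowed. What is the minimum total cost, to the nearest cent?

Check every corner: each single food scaled to meet both minima, and each pair solved so both constraints bind.
avocado only: max(49/15, 15/8) = 3.267 servings → $4.74.
spinach only: max(49/31, 15/3) = 5 servings → $5.25.
carrots only: max(49/7, 15/2) = 7.5 servings → $2.25.
avocado + spinach with both tight: 1.567 servings and 0.8227 servings → $3.14.
avocado + carrots with both tight: 0.2692 servings and 6.423 servings → $2.32.
spinach + carrots with both targets exact would need a negative amount; discard.
Cheapest feasible corner: $2.25.

$2.25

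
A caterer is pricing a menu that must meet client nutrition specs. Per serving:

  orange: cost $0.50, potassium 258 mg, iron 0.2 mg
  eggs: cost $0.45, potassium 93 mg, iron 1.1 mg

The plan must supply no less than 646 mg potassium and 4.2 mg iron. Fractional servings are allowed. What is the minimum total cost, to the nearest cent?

With two linear requirements the optimum uses one or two foods; enumerate the corners.
orange only: max(646/258, 4.2/0.2) = 21 servings → $10.50.
eggs only: max(646/93, 4.2/1.1) = 6.946 servings → $3.13.
orange + eggs with both tight: 1.207 servings and 3.599 servings → $2.22.
So the least-cost plan costs $2.22.

$2.22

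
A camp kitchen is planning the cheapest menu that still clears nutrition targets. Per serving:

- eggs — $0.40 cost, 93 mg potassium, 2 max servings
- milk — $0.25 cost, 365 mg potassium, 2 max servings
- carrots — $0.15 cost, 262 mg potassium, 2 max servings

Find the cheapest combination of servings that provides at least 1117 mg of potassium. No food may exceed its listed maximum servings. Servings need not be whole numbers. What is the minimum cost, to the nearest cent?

Cost per mg of potassium: carrots $0.0006, milk $0.0007, eggs $0.0043.
Take 2 servings of carrots: +524.0 mg potassium for $0.30 (total $0.30, still need 593.0 mg).
Take 1.625 servings of milk: +593.0 mg potassium for $0.41 (total $0.71, still need 0.0 mg).
Filling from the cheapest source first is optimal under one linear minimum: $0.71.

$0.71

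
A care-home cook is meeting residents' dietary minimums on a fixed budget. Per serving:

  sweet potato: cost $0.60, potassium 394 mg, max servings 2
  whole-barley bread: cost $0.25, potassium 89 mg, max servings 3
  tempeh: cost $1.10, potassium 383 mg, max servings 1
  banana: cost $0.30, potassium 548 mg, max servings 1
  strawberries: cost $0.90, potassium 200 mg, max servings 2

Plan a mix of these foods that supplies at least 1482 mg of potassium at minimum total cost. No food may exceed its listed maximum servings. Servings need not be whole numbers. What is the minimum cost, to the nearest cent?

Cost per mg of potassium: banana $0.0005, sweet potato $0.0015, whole-barley bread $0.0028, tempeh $0.0029, strawberries $0.0045.
Take 1 serving of banana: +548.0 mg potassium for $0.30 (total $0.30, still need 934.0 mg).
Take 2 servings of sweet potato: +788.0 mg potassium for $1.20 (total $1.50, still need 146.0 mg).
Take 1.64 servings of whole-barley bread: +146.0 mg potassium for $0.41 (total $1.91, still need 0.0 mg).
Greedy by cheapest-per-mg is optimal for a single linear constraint, so the minimum cost is $1.91.

$1.91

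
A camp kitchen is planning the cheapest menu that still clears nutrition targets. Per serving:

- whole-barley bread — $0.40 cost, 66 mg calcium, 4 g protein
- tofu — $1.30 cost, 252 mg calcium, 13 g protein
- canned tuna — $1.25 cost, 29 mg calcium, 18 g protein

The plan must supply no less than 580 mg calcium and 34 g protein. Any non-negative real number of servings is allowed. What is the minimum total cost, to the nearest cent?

$3.26

For a min-cost LP with two ≥-constraints, a basic feasible solution has at most two positive variables.
whole-barley bread only: max(580/66, 34/4) = 8.788 servings → $3.52.
tofu only: max(580/252, 34/13) = 2.615 servings → $3.40.
canned tuna only: max(580/29, 34/18) = 20 servings → $25.00.
whole-barley bread + tofu with both tight: 6.853 servings and 0.5067 servings → $3.40.
whole-barley bread + canned tuna: the both-tight solution has a negative serving — not a feasible corner.
tofu + canned tuna with both tight: 2.273 servings and 0.2472 servings → $3.26.
So the least-cost plan costs $3.26.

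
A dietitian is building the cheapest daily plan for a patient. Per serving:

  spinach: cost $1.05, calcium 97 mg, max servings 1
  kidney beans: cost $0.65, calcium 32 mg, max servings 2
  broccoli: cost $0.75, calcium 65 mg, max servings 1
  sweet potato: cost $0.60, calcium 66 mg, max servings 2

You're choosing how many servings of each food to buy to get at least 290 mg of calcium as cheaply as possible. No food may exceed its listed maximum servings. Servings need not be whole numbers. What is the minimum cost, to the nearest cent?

$2.95

Cost per mg of calcium: sweet potato $0.0091, spinach $0.0108, broccoli $0.0115, kidney beans $0.0203.
Take 2 servings of sweet potato: +132.0 mg calcium for $1.20 (total $1.20, still need 158.0 mg).
Take 1 serving of spinach: +97.0 mg calcium for $1.05 (total $2.25, still need 61.0 mg).
Take 0.9385 servings of broccoli: +61.0 mg calcium for $0.70 (total $2.95, still need 0.0 mg).
Greedy by cheapest-per-mg is optimal for a single linear constraint, so the minimum cost is $2.95.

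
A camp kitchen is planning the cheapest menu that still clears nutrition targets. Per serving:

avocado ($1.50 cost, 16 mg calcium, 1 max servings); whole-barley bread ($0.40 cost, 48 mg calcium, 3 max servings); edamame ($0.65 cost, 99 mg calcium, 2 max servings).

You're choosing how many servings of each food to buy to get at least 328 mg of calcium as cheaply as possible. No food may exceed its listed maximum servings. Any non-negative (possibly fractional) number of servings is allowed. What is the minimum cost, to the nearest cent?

Cost per mg of calcium: edamame $0.0066, whole-barley bread $0.0083, avocado $0.0938.
Take 2 servings of edamame: +198.0 mg calcium for $1.30 (total $1.30, still need 130.0 mg).
Take 2.708 servings of whole-barley bread: +130.0 mg calcium for $1.08 (total $2.38, still need 0.0 mg).
Filling from the cheapest source first is optimal under one linear minimum: $2.38.

$2.38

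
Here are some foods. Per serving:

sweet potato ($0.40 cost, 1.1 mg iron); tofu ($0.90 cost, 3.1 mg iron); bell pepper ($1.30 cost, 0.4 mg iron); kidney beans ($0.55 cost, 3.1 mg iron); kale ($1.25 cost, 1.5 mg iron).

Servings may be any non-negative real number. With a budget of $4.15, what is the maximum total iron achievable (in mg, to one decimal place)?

Iron per dollar: kidney beans 5.636, tofu 3.444, sweet potato 2.75, kale 1.2, bell pepper 0.3077.
With no serving limits, spend the whole cost allowance on kidney beans: $4.15 / $0.55 × 3.1 mg = 23.4 mg.

23.4 mg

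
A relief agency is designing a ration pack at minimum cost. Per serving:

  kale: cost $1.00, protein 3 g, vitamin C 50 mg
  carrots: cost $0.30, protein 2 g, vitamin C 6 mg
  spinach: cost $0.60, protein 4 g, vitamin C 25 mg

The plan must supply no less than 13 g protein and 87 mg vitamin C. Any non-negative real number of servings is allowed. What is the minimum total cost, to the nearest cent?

kale only: max(13/3, 87/50) = 4.333 servings → $4.33.
carrots only: max(13/2, 87/6) = 14.5 servings → $4.35.
spinach only: max(13/4, 87/25) = 3.48 servings → $2.09.
kale + carrots with both tight: 1.171 servings and 4.744 servings → $2.59.
kale + spinach with both tight: 0.184 servings and 3.112 servings → $2.05.
carrots + spinach: intersection lies outside the first quadrant.
So the least-cost plan costs $2.05.

$2.05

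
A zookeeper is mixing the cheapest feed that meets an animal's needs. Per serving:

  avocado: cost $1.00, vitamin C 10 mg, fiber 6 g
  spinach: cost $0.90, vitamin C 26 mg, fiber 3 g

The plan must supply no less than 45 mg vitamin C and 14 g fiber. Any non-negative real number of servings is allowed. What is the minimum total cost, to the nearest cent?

$2.75

An LP optimum is at a vertex; with two nutrient constraints at most two foods are used. Check each candidate.
avocado only: max(45/10, 14/6) = 4.5 servings → $4.50.
spinach only: max(45/26, 14/3) = 4.667 servings → $4.20.
avocado + spinach with both tight: 1.817 servings and 1.032 servings → $2.75.
So the least-cost plan costs $2.75.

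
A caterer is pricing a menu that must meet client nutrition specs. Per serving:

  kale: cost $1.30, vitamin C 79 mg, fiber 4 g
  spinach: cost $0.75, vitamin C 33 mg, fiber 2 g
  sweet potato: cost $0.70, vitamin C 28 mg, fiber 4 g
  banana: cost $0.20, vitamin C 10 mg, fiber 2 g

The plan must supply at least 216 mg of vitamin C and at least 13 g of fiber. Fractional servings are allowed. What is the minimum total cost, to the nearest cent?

$3.60

The cheapest plan sits at a corner of the feasible region — with two constraints it uses at most two foods.
kale only: max(216/79, 13/4) = 3.25 servings → $4.22.
spinach only: max(216/33, 13/2) = 6.545 servings → $4.91.
sweet potato only: max(216/28, 13/4) = 7.714 servings → $5.40.
banana only: max(216/10, 13/2) = 21.6 servings → $4.32.
kale + spinach with both tight: 0.1154 servings and 6.269 servings → $4.85.
kale + sweet potato with both tight: 2.451 servings and 0.799 servings → $3.75.
kale + banana with both tight: 2.559 servings and 1.381 servings → $3.60.
spinach + sweet potato: intersection lies outside the first quadrant.
spinach + banana with both targets exact would need a negative amount; discard.
sweet potato + banana: intersection lies outside the first quadrant.
So the least-cost plan costs $3.60.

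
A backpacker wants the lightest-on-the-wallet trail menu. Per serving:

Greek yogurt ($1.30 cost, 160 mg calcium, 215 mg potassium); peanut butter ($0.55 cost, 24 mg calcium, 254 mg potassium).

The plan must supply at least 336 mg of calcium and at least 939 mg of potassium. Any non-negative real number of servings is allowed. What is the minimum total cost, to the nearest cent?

Minimising a linear cost over {calcium ≥ 336, potassium ≥ 939, servings ≥ 0} — the optimum is at a vertex, using one or two foods.
Greek yogurt only: max(336/160, 939/215) = 4.367 servings → $5.68.
peanut butter only: max(336/24, 939/254) = 14 servings → $7.70.
Greek yogurt + peanut butter with both tight: 1.77 servings and 2.198 servings → $3.51.
So the least-cost plan costs $3.51.

$3.51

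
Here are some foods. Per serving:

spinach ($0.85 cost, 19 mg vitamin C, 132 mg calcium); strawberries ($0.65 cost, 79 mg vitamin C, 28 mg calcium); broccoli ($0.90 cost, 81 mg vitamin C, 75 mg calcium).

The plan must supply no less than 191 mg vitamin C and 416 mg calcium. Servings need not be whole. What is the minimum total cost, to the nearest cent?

This is a tiny linear program; its minimum lies at a vertex of the feasible set. List the vertices and price them.
spinach only: max(191/19, 416/132) = 10.05 servings → $8.54.
strawberries only: max(191/79, 416/28) = 14.86 servings → $9.66.
broccoli only: max(191/81, 416/75) = 5.547 servings → $4.99.
spinach + strawberries with both tight: 2.781 servings and 1.749 servings → $3.50.
spinach + broccoli with both tight: 2.09 servings and 1.868 servings → $3.46.
strawberries + broccoli: the both-tight solution has a negative serving — not a feasible corner.
Cheapest feasible corner: $3.46.

$3.46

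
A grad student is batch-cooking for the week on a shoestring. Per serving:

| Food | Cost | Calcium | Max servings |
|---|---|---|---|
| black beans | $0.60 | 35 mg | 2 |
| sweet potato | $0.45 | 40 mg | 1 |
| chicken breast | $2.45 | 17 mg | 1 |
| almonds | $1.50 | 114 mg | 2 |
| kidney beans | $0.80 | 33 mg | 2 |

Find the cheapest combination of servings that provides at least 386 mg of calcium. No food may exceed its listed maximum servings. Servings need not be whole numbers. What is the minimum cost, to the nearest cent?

$5.81

Cost per mg of calcium: sweet potato $0.0112, almonds $0.0132, black beans $0.0171, kidney beans $0.0242, chicken breast $0.1441.
Take 1 serving of sweet potato: +40.0 mg calcium for $0.45 (total $0.45, still need 346.0 mg).
Take 2 servings of almonds: +228.0 mg calcium for $3.00 (total $3.45, still need 118.0 mg).
Take 2 servings of black beans: +70.0 mg calcium for $1.20 (total $4.65, still need 48.0 mg).
Take 1.455 servings of kidney beans: +48.0 mg calcium for $1.16 (total $5.81, still need 0.0 mg).
Filling from the cheapest source first is optimal under one linear minimum: $5.81.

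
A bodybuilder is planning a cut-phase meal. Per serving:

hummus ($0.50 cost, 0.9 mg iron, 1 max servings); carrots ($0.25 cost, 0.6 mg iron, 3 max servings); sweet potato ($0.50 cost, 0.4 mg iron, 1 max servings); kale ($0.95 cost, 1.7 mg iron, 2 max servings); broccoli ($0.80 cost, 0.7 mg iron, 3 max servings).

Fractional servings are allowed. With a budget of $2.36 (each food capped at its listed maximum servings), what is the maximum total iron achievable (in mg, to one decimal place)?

Iron per dollar: carrots 2.4, hummus 1.8, kale 1.789, broccoli 0.875, sweet potato 0.8.
Take 3 servings of carrots: spends $0.75, +1.8 mg iron (running total 1.8 mg).
Take 1 serving of hummus: spends $0.50, +0.9 mg iron (running total 2.7 mg).
Take 1.168 servings of kale: spends $1.11, +2.0 mg iron (running total 4.7 mg).
Greedy by best ratio exhausts the cost allowance optimally: 4.7 mg.

4.7 mg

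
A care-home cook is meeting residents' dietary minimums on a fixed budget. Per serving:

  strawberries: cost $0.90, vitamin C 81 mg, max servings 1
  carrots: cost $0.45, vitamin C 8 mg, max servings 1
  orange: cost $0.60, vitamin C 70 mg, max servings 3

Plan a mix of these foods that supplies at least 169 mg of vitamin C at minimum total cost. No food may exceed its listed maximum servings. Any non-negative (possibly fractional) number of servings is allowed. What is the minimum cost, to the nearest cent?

$1.45

Cost per mg of vitamin C: orange $0.0086, strawberries $0.0111, carrots $0.0563.
Take 2.414 servings of orange: +169.0 mg vitamin C for $1.45 (total $1.45, still need 0.0 mg).
Filling from the cheapest source first is optimal under one linear minimum: $1.45.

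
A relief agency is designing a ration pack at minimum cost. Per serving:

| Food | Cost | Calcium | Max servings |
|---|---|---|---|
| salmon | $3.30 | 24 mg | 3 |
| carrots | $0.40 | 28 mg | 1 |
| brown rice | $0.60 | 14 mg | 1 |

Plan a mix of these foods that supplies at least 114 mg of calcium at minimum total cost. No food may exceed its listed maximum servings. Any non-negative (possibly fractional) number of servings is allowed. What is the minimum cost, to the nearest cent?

$10.90

Cost per mg of calcium: carrots $0.0143, brown rice $0.0429, salmon $0.1375.
Take 1 serving of carrots: +28.0 mg calcium for $0.40 (total $0.40, still need 86.0 mg).
Take 1 serving of brown rice: +14.0 mg calcium for $0.60 (total $1.00, still need 72.0 mg).
Take 3 servings of salmon: +72.0 mg calcium for $9.90 (total $10.90, still need 0.0 mg).
Filling from the cheapest source first is optimal under one linear minimum: $10.90.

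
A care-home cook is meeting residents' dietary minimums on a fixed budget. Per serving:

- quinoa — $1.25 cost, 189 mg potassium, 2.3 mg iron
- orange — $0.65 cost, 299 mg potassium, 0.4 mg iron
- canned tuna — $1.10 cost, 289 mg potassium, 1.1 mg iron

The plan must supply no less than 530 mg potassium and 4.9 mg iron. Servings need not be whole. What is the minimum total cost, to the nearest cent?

$2.87

With two linear requirements the optimum uses one or two foods; enumerate the corners.
quinoa only: max(530/189, 4.9/2.3) = 2.804 servings → $3.51.
orange only: max(530/299, 4.9/0.4) = 12.25 servings → $7.96.
canned tuna only: max(530/289, 4.9/1.1) = 4.455 servings → $4.90.
quinoa + orange with both tight: 2.047 servings and 0.4785 servings → $2.87.
quinoa + canned tuna with both tight: 1.824 servings and 0.6412 servings → $2.99.
orange + canned tuna: the both-tight solution has a negative serving — not a feasible corner.
The minimum over all feasible corners is $2.87.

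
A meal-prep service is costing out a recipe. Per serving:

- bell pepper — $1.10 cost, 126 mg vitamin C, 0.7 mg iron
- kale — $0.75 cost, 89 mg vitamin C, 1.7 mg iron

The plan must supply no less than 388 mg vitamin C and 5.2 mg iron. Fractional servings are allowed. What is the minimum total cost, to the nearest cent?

$3.27

With two linear requirements the optimum uses one or two foods; enumerate the corners.
bell pepper only: max(388/126, 5.2/0.7) = 7.429 servings → $8.17.
kale only: max(388/89, 5.2/1.7) = 4.36 servings → $3.27.
bell pepper + kale with both tight: 1.296 servings and 2.525 servings → $3.32.
So the least-cost plan costs $3.27.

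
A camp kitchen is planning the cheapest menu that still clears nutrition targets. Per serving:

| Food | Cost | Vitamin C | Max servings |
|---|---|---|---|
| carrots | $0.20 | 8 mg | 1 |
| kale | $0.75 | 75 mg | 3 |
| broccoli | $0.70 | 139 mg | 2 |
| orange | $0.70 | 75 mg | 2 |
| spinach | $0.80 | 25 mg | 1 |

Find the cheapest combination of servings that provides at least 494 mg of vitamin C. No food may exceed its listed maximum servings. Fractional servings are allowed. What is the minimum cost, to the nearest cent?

Cost per mg of vitamin C: broccoli $0.0050, orange $0.0093, kale $0.0100, carrots $0.0250, spinach $0.0320.
Take 2 servings of broccoli: +278.0 mg vitamin C for $1.40 (total $1.40, still need 216.0 mg).
Take 2 servings of orange: +150.0 mg vitamin C for $1.40 (total $2.80, still need 66.0 mg).
Take 0.88 servings of kale: +66.0 mg vitamin C for $0.66 (total $3.46, still need 0.0 mg).
Greedy by cheapest-per-mg is optimal for a single linear constraint, so the minimum cost is $3.46.

$3.46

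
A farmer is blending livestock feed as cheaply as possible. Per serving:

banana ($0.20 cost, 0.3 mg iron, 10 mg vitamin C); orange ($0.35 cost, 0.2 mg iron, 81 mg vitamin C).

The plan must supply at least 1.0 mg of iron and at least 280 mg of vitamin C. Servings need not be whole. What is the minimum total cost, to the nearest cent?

$1.39

An LP optimum is at a vertex; with two nutrient constraints at most two foods are used. Check each candidate.
banana only: max(1.0/0.3, 280/10) = 28 servings → $5.60.
orange only: max(1.0/0.2, 280/81) = 5 servings → $1.75.
banana + orange with both tight: 1.121 servings and 3.318 servings → $1.39.
So the least-cost plan costs $1.39.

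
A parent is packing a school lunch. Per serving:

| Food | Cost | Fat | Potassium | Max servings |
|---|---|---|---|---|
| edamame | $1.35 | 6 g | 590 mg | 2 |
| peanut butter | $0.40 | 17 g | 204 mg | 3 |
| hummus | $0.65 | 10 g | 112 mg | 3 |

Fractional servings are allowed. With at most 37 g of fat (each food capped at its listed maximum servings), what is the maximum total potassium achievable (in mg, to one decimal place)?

Potassium per g fat: edamame 98.33, peanut butter 12, hummus 11.2.
Take 2 servings of edamame: uses 12 g fat, +1180.0 mg potassium (running total 1180.0 mg).
Take 1.471 servings of peanut butter: uses 25 g fat, +300.0 mg potassium (running total 1480.0 mg).
Filling greedily by potassium-per-g fat is optimal for one linear limit, giving 1480.0 mg.

1480.0 mg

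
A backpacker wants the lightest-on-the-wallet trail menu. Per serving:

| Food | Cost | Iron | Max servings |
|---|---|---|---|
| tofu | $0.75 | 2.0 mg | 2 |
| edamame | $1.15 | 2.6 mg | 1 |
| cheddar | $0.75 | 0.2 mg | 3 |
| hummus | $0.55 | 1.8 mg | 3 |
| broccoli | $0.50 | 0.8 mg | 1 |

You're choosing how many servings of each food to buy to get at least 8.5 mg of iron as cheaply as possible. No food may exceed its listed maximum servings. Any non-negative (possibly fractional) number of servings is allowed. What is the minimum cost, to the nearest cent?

$2.81

Cost per mg of iron: hummus $0.3056, tofu $0.3750, edamame $0.4423, broccoli $0.6250, cheddar $3.7500.
Take 3 servings of hummus: +5.4 mg iron for $1.65 (total $1.65, still need 3.1 mg).
Take 1.55 servings of tofu: +3.1 mg iron for $1.16 (total $2.81, still need 0.0 mg).
Filling from the cheapest source first is optimal under one linear minimum: $2.81.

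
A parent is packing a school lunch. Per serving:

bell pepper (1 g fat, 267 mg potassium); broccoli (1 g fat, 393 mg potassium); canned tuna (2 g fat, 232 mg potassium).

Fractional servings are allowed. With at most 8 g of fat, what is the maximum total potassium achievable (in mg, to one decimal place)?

Potassium per g fat: broccoli 393, bell pepper 267, canned tuna 116.
With no serving limits, spend the whole fat allowance on broccoli: 8 g / 1 g × 393 mg = 3144.0 mg.

3144.0 mg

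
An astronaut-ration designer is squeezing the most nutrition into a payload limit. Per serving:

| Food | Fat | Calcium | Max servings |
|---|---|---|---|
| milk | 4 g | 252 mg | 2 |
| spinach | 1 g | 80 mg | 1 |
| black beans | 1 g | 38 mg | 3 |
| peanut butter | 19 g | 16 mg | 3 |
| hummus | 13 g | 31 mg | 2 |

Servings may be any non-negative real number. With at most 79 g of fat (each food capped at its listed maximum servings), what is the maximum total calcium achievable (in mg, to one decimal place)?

Calcium per g fat: spinach 80, milk 63, black beans 38, hummus 2.385, peanut butter 0.8421.
Take 1 serving of spinach: uses 1 g fat, +80.0 mg calcium (running total 80.0 mg).
Take 2 servings of milk: uses 8 g fat, +504.0 mg calcium (running total 584.0 mg).
Take 3 servings of black beans: uses 3 g fat, +114.0 mg calcium (running total 698.0 mg).
Take 2 servings of hummus: uses 26 g fat, +62.0 mg calcium (running total 760.0 mg).
Take 2.158 servings of peanut butter: uses 41 g fat, +34.5 mg calcium (running total 794.5 mg).
Greedy by best ratio exhausts the fat allowance optimally: 794.5 mg.

794.5 mg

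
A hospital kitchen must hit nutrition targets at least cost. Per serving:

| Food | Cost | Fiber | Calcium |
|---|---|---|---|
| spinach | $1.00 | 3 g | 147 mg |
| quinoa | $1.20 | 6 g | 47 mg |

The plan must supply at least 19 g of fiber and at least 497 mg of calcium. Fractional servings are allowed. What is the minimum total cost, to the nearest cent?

$4.93

At the optimum either one food covers both requirements or two foods hit both targets exactly; no other combination can be cheaper.
spinach only: max(19/3, 497/147) = 6.333 servings → $6.33.
quinoa only: max(19/6, 497/47) = 10.57 servings → $12.69.
spinach + quinoa with both tight: 2.819 servings and 1.757 servings → $4.93.
Cheapest feasible corner: $4.93.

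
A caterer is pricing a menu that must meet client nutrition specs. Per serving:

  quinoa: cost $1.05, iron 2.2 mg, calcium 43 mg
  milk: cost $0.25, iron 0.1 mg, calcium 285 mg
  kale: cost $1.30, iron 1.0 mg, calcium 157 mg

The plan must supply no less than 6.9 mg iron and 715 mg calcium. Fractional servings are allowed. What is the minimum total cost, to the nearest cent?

$3.71

The cheapest plan sits at a corner of the feasible region — with two constraints it uses at most two foods.
quinoa only: max(6.9/2.2, 715/43) = 16.63 servings → $17.46.
milk only: max(6.9/0.1, 715/285) = 69 servings → $17.25.
kale only: max(6.9/1.0, 715/157) = 6.9 servings → $8.97.
quinoa + milk with both tight: 3.043 servings and 2.05 servings → $3.71.
quinoa + kale with both tight: 1.218 servings and 4.221 servings → $6.77.
milk + kale: the both-tight solution has a negative serving — not a feasible corner.
The minimum over all feasible corners is $3.71.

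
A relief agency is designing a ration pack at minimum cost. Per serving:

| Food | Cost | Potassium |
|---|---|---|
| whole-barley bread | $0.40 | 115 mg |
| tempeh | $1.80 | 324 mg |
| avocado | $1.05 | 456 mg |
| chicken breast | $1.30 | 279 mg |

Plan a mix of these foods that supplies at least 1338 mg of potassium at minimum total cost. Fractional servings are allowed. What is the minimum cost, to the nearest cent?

$3.08

Cost per mg of potassium: avocado $0.0023, whole-barley bread $0.0035, chicken breast $0.0047, tempeh $0.0056.
With no serving limits, use only avocado: 1338 mg / 456 mg = 2.934 servings × $1.05 = $3.08.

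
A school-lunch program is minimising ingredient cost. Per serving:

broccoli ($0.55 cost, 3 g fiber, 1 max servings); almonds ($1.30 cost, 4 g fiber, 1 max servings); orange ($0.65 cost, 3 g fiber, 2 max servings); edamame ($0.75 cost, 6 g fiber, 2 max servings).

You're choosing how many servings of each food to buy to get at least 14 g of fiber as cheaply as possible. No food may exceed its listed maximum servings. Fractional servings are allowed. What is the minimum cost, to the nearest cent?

Cost per g of fiber: edamame $0.1250, broccoli $0.1833, orange $0.2167, almonds $0.3250.
Take 2 servings of edamame: +12.0 g fiber for $1.50 (total $1.50, still need 2.0 g).
Take 0.6667 servings of broccoli: +2.0 g fiber for $0.37 (total $1.87, still need 0.0 g).
Filling from the cheapest source first is optimal under one linear minimum: $1.87.

$1.87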